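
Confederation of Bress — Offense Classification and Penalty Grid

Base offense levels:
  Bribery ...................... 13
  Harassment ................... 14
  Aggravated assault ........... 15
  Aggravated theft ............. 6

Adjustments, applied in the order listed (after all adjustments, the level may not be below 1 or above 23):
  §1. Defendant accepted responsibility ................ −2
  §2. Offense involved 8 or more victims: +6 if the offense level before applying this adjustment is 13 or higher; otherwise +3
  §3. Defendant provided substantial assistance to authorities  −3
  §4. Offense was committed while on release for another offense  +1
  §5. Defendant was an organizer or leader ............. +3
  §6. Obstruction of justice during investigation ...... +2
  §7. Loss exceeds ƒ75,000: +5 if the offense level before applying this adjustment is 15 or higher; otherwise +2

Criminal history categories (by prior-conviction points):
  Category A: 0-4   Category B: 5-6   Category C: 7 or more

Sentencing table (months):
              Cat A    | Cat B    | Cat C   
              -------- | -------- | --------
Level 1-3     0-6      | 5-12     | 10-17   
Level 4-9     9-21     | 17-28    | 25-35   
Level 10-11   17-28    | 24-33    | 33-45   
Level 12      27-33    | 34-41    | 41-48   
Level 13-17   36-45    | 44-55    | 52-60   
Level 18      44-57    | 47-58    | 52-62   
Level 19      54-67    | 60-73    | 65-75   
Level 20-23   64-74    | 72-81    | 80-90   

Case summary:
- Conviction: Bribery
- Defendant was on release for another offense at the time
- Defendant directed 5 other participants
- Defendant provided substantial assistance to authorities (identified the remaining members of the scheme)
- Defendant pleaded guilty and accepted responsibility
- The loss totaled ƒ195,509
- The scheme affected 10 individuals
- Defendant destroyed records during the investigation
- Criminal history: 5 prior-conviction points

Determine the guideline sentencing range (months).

Base offense level for bribery: 13.
§1 applies: 13 − 2 = 11.
§2 applies (level before this adjustment is 11 < 13, so +3): 11 + 3 = 14.
§3 applies: 14 − 3 = 11.
§4 applies: 11 + 1 = 12.
§5 applies: 12 + 3 = 15.
§6 applies: 15 + 2 = 17.
§7 applies (level before this adjustment is 17 ≥ 15, so +5): 17 + 5 = 22.
Final offense level: 22.
Criminal history: 5 prior points → Category B (5-6).
Level 22 falls in the 20-23 band.
Grid: Level 20-23 × Category B = 72-81 months.

72-81 months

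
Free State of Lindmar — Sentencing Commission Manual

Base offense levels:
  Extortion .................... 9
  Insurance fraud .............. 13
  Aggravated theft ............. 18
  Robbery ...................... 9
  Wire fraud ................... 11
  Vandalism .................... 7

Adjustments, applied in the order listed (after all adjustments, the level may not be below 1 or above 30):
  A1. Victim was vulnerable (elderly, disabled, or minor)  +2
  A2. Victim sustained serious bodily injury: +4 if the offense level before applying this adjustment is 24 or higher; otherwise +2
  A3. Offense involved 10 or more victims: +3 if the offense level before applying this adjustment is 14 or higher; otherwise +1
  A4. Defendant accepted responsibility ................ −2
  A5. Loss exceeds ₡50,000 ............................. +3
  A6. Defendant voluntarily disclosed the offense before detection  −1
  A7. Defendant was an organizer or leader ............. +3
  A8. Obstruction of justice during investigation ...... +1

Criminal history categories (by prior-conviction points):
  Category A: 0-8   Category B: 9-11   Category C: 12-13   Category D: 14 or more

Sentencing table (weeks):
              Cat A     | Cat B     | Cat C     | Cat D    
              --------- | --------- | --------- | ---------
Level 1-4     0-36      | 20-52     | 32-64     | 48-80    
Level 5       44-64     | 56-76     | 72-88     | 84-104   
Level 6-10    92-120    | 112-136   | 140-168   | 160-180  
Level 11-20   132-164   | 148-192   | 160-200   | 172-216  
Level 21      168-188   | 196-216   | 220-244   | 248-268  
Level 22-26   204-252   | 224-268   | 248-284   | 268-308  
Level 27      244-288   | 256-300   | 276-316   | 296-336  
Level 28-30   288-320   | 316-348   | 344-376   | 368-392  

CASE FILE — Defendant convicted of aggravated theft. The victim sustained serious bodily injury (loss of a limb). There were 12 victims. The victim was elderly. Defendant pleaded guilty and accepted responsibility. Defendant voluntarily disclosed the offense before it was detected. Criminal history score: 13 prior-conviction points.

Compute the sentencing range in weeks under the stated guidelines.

Base offense level for aggravated theft: 18.
A1 applies: 18 + 2 = 20.
A2 applies (level before this adjustment is 20 < 24, so +2): 20 + 2 = 22.
A3 applies (level before this adjustment is 22 ≥ 14, so +3): 22 + 3 = 25.
A4 applies: 25 − 2 = 23.
A5 does not apply.
A6 applies: 23 − 1 = 22.
A8 does not apply.
Final offense level: 22.
Criminal history: 13 prior points → Category C (12-13).
Level 22 falls in the 22-26 band.
Grid: Level 22-26 × Category C = 248-284 weeks.

248-284 weeks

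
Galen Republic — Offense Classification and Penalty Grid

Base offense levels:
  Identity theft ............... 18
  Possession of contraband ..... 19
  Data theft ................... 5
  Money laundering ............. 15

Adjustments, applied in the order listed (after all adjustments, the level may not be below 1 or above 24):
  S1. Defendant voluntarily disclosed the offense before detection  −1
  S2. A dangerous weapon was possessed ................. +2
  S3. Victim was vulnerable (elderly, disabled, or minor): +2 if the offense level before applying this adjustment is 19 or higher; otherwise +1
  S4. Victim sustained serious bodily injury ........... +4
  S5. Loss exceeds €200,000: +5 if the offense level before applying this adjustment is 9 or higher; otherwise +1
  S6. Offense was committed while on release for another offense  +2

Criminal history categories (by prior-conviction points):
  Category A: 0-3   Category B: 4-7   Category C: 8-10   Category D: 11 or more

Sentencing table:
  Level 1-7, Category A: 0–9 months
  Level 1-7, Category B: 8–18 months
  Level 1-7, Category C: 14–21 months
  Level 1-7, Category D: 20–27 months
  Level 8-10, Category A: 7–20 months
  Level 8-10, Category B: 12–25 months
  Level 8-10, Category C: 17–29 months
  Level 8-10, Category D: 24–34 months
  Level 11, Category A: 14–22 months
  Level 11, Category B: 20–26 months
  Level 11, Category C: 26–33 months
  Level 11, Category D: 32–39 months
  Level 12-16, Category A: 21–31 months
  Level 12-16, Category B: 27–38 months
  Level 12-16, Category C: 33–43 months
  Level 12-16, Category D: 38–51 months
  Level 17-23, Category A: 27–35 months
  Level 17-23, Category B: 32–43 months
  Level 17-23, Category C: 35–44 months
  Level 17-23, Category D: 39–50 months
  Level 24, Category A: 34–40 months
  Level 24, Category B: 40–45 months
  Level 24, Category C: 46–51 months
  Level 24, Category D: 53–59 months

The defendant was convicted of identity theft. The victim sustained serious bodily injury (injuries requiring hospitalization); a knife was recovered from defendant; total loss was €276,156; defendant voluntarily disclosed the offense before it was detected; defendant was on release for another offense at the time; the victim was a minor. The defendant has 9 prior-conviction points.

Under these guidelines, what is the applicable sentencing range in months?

Base offense level for identity theft: 18.
S1 applies: 18 − 1 = 17.
S2 applies: 17 + 2 = 19.
S3 applies (level before this adjustment is 19 ≥ 19, so +2): 19 + 2 = 21.
S4 applies: 21 + 4 = 25.
S5 applies (level before this adjustment is 25 ≥ 9, so +5): 25 + 5 = 30.
S6 applies: 30 + 2 = 32.
Level 32 exceeds the maximum of 24; capped at 24.
Final offense level: 24.
Criminal history: 9 prior points → Category C (8-10).
Level 24 falls in the 24 band.
Grid: Level 24 × Category C = 46-51 months.

46-51 months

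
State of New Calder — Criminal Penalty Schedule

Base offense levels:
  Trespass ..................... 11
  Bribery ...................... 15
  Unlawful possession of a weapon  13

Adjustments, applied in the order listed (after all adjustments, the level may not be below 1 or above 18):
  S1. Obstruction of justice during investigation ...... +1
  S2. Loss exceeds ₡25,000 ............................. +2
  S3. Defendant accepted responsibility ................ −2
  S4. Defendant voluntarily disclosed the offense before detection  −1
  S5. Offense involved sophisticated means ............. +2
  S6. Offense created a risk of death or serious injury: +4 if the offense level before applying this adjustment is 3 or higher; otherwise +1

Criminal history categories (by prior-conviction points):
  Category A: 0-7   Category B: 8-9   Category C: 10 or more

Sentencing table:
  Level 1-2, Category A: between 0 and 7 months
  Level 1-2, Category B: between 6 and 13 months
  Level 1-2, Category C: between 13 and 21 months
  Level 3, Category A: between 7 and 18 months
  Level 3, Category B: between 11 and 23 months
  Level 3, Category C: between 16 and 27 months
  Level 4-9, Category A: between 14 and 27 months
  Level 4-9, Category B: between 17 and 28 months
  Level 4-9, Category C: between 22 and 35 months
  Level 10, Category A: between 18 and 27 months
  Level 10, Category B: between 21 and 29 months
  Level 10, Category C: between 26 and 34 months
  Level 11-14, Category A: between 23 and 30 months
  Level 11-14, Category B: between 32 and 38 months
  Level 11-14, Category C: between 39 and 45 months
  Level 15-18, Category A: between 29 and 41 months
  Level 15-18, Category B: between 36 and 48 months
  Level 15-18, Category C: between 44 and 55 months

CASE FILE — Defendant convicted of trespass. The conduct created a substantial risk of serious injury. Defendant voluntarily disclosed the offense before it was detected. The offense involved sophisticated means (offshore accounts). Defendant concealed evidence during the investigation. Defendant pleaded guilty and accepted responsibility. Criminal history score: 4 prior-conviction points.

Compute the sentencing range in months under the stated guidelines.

29-41 months

Base offense level for trespass: 11.
S1 applies: 11 + 1 = 12.
S2 does not apply.
S3 applies: 12 − 2 = 10.
S4 applies: 10 − 1 = 9.
S5 applies: 9 + 2 = 11.
S6 applies (level before this adjustment is 11 ≥ 3, so +4): 11 + 4 = 15.
Final offense level: 15.
Criminal history: 4 prior points → Category A (0-7).
Level 15 falls in the 15-18 band.
Grid: Level 15-18 × Category A = 29-41 months.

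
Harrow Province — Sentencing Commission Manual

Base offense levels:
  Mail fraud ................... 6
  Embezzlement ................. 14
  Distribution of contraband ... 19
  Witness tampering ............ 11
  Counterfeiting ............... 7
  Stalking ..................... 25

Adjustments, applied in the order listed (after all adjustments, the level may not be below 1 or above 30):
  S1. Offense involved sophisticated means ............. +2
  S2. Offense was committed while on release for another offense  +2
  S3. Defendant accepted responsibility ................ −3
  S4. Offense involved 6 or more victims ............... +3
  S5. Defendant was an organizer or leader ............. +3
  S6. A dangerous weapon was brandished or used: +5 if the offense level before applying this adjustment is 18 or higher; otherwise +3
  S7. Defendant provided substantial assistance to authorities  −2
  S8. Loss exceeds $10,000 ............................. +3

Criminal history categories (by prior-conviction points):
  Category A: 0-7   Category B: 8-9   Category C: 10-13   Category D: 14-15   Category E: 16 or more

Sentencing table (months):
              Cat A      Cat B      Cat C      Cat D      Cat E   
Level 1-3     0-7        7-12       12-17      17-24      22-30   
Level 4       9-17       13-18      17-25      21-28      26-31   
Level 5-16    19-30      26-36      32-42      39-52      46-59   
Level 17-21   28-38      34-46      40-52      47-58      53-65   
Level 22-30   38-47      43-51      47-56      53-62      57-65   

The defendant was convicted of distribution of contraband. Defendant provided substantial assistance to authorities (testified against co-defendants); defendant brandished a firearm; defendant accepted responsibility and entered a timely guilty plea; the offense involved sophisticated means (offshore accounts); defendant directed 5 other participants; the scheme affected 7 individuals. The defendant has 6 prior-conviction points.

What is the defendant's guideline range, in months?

Base offense level for distribution of contraband: 19.
S1 applies: 19 + 2 = 21.
S3 applies: 21 − 3 = 18.
S4 applies: 18 + 3 = 21.
S5 applies: 21 + 3 = 24.
S6 applies (level before this adjustment is 24 ≥ 18, so +5): 24 + 5 = 29.
S7 applies: 29 − 2 = 27.
Final offense level: 27.
Criminal history: 6 prior points → Category A (0-7).
Level 27 falls in the 22-30 band.
Grid: Level 22-30 × Category A = 38-47 months.

38-47 months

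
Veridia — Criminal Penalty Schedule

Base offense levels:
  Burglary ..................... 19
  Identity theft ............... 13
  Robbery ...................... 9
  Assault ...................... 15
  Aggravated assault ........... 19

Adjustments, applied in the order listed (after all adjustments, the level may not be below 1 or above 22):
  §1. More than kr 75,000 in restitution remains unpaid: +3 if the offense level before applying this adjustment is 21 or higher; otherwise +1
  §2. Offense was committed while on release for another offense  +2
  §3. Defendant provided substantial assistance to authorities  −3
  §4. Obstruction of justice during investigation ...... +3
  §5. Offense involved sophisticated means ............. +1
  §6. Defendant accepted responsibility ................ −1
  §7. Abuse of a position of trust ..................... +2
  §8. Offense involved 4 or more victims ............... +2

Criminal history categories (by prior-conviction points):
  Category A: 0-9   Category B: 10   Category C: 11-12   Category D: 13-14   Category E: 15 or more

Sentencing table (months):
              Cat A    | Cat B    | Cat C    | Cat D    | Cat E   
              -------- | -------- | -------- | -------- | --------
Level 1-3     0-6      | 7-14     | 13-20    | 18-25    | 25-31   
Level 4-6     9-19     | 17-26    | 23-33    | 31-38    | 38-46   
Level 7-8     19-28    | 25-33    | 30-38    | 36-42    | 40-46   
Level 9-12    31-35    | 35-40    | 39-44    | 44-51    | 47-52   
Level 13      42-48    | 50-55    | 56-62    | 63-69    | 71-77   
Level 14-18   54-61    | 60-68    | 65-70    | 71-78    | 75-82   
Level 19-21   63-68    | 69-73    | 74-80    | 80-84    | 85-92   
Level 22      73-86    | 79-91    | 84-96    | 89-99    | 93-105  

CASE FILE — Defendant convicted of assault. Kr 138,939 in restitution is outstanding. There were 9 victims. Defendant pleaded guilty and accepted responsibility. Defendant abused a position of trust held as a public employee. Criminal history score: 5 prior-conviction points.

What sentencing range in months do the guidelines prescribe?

Base offense level for assault: 15.
§1 applies (level before this adjustment is 15 < 21, so +1): 15 + 1 = 16.
§2 does not apply.
§4 does not apply.
§6 applies: 16 − 1 = 15.
§7 applies: 15 + 2 = 17.
§8 applies: 17 + 2 = 19.
Final offense level: 19.
Criminal history: 5 prior points → Category A (0-9).
Level 19 falls in the 19-21 band.
Grid: Level 19-21 × Category A = 63-68 months.

63-68 months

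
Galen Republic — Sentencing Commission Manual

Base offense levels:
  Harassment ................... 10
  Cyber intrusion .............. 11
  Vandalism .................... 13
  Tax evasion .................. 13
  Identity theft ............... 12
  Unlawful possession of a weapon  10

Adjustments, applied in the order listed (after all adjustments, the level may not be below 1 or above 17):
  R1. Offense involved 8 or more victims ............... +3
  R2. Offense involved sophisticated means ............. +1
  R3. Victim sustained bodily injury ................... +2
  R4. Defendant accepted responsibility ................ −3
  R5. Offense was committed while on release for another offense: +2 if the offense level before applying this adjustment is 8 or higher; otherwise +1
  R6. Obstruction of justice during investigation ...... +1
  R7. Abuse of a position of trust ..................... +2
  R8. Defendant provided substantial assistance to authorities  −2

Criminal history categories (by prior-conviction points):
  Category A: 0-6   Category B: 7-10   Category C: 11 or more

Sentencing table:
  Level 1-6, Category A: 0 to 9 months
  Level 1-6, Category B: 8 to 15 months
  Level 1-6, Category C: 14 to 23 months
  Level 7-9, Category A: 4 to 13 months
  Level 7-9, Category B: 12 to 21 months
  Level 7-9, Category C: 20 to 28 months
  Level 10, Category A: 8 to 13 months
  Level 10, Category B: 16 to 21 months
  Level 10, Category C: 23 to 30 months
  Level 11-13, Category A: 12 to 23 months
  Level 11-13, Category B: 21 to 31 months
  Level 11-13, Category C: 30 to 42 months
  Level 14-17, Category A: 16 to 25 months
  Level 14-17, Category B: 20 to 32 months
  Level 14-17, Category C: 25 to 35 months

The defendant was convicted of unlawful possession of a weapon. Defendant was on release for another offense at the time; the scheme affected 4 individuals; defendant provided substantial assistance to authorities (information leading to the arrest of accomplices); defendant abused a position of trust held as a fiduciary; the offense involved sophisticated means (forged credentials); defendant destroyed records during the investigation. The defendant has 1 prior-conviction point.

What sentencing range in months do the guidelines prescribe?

Base offense level for unlawful possession of a weapon: 10.
R2 applies: 10 + 1 = 11.
R4 does not apply.
R5 applies (level before this adjustment is 11 ≥ 8, so +2): 11 + 2 = 13.
R6 applies: 13 + 1 = 14.
R7 applies: 14 + 2 = 16.
R8 applies: 16 − 2 = 14.
Final offense level: 14.
Criminal history: 1 prior point → Category A (0-6).
Level 14 falls in the 14-17 band.
Grid: Level 14-17 × Category A = 16-25 months.

16-25 months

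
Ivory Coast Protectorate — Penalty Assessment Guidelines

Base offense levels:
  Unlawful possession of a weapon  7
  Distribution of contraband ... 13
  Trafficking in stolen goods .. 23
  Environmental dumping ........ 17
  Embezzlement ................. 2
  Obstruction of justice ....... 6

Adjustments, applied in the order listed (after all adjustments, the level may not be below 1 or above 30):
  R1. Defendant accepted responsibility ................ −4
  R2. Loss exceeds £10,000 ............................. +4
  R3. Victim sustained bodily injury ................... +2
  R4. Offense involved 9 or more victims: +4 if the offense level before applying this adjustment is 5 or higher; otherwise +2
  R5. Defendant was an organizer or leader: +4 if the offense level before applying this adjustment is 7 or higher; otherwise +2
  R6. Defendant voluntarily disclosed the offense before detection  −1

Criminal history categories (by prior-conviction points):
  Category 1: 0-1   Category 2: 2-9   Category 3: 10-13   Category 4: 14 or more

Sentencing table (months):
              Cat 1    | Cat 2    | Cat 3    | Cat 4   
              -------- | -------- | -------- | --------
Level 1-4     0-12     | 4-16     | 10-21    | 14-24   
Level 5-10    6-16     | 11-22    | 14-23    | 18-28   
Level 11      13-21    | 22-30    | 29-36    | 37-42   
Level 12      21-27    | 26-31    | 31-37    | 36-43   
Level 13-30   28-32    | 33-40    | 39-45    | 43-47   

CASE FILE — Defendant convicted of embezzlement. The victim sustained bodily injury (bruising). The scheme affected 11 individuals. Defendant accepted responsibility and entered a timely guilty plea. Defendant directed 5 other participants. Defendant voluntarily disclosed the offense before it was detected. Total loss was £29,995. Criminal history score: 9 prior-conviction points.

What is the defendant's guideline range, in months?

11-22 months

Base offense level for embezzlement: 2.
R1 applies: 2 − 4 = -2.
R2 applies: -2 + 4 = 2.
R3 applies: 2 + 2 = 4.
R4 applies (level before this adjustment is 4 < 5, so +2): 4 + 2 = 6.
R5 applies (level before this adjustment is 6 < 7, so +2): 6 + 2 = 8.
R6 applies: 8 − 1 = 7.
Final offense level: 7.
Criminal history: 9 prior points → Category 2 (2-9).
Level 7 falls in the 5-10 band.
Grid: Level 5-10 × Category 2 = 11-22 months.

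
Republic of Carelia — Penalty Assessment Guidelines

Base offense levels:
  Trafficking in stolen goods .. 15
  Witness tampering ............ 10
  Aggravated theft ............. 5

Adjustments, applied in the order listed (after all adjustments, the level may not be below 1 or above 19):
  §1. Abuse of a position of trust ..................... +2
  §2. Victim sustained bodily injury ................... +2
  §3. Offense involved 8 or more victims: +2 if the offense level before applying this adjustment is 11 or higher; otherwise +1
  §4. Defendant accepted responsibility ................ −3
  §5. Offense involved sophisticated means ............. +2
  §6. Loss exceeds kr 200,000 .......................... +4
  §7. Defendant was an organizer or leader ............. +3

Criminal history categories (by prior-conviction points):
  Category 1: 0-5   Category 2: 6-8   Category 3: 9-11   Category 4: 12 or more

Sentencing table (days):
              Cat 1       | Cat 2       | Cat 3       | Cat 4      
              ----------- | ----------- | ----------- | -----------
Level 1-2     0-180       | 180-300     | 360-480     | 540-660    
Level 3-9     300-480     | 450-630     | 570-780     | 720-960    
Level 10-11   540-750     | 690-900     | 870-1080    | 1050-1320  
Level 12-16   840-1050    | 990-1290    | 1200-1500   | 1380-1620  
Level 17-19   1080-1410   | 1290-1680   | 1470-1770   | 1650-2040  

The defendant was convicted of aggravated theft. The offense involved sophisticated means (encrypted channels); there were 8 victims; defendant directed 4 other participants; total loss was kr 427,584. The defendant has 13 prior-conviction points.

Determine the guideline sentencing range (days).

Base offense level for aggravated theft: 5.
§3 applies (level before this adjustment is 5 < 11, so +1): 5 + 1 = 6.
§4 does not apply.
§5 applies: 6 + 2 = 8.
§6 applies: 8 + 4 = 12.
§7 applies: 12 + 3 = 15.
Final offense level: 15.
Criminal history: 13 prior points → Category 4 (12+).
Level 15 falls in the 12-16 band.
Grid: Level 12-16 × Category 4 = 1380-1620 days.

1380-1620 days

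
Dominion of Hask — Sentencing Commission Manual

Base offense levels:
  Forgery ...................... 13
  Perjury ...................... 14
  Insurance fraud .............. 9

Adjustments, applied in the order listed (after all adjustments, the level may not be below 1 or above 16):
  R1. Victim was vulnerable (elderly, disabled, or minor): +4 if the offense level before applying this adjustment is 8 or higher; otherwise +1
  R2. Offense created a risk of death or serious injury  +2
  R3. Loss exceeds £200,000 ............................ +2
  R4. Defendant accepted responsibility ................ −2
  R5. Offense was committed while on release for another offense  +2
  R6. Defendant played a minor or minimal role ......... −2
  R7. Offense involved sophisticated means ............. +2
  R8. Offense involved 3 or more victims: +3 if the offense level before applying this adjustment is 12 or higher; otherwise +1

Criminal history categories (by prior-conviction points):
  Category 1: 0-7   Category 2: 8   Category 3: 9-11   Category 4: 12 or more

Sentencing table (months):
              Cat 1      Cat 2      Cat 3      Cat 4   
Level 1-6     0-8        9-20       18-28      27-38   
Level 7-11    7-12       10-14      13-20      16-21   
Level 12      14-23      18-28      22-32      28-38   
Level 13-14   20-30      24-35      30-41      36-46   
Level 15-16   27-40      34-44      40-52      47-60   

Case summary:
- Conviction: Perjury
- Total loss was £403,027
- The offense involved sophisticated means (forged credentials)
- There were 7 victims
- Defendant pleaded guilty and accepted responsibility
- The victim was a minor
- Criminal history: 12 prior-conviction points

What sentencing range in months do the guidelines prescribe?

Base offense level for perjury: 14.
R1 applies (level before this adjustment is 14 ≥ 8, so +4): 14 + 4 = 18.
R3 applies: 18 + 2 = 20.
R4 applies: 20 − 2 = 18.
R5 does not apply.
R7 applies: 18 + 2 = 20.
R8 applies (level before this adjustment is 20 ≥ 12, so +3): 20 + 3 = 23.
Level 23 exceeds the maximum of 16; capped at 16.
Final offense level: 16.
Criminal history: 12 prior points → Category 4 (12+).
Level 16 falls in the 15-16 band.
Grid: Level 15-16 × Category 4 = 47-60 months.

47-60 months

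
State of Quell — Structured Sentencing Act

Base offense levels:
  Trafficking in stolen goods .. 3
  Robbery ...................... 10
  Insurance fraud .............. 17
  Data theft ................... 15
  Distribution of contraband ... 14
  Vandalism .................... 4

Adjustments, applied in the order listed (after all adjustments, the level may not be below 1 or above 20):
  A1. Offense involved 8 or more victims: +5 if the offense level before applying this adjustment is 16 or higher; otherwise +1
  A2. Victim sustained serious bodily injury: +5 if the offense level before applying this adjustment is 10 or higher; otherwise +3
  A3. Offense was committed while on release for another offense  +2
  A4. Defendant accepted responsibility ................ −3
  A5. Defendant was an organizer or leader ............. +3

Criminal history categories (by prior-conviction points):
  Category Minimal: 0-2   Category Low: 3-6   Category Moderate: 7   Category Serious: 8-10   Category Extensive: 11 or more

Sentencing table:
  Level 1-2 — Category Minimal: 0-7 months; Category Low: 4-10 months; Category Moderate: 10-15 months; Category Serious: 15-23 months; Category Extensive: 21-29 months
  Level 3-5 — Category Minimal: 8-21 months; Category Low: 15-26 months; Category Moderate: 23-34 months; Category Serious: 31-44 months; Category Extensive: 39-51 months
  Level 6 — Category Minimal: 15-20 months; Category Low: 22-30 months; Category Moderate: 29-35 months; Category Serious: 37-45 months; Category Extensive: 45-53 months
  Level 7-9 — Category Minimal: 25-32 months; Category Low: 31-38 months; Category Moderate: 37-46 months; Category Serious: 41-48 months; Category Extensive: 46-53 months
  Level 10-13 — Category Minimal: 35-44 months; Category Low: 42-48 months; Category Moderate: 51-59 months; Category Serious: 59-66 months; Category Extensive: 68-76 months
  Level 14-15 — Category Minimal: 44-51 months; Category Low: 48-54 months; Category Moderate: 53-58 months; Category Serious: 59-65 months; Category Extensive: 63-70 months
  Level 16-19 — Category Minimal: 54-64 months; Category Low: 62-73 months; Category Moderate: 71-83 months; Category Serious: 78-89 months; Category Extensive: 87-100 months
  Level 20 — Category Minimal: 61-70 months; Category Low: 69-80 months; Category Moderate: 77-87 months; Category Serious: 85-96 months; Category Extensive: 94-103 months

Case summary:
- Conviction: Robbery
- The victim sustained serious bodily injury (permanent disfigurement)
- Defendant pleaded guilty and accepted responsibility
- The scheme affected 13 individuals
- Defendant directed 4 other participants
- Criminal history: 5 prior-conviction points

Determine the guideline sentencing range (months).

Base offense level for robbery: 10.
A1 applies (level before this adjustment is 10 < 16, so +1): 10 + 1 = 11.
A2 applies (level before this adjustment is 11 ≥ 10, so +5): 11 + 5 = 16.
A3 does not apply.
A4 applies: 16 − 3 = 13.
A5 applies: 13 + 3 = 16.
Final offense level: 16.
Criminal history: 5 prior points → Category Low (3-6).
Level 16 falls in the 16-19 band.
Grid: Level 16-19 × Category Low = 62-73 months.

62-73 months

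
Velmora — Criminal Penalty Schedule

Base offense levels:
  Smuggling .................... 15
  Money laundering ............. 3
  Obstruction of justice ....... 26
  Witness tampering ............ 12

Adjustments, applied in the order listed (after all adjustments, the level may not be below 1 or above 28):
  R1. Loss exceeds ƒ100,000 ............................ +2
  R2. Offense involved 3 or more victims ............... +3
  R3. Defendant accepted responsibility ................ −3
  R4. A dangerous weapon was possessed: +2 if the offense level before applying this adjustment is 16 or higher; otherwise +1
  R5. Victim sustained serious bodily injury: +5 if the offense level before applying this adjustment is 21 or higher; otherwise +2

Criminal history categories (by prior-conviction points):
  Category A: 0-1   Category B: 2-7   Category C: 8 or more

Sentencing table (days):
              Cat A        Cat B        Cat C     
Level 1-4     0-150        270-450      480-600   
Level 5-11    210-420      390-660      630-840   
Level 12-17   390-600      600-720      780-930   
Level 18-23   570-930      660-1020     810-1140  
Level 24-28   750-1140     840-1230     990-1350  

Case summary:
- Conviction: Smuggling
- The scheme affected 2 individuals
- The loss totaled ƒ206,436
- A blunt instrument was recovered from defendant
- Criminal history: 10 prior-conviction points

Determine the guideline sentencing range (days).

Base offense level for smuggling: 15.
R1 applies: 15 + 2 = 17.
R4 applies (level before this adjustment is 17 ≥ 16, so +2): 17 + 2 = 19.
Final offense level: 19.
Criminal history: 10 prior points → Category C (8+).
Level 19 falls in the 18-23 band.
Grid: Level 18-23 × Category C = 810-1140 days.

810-1140 days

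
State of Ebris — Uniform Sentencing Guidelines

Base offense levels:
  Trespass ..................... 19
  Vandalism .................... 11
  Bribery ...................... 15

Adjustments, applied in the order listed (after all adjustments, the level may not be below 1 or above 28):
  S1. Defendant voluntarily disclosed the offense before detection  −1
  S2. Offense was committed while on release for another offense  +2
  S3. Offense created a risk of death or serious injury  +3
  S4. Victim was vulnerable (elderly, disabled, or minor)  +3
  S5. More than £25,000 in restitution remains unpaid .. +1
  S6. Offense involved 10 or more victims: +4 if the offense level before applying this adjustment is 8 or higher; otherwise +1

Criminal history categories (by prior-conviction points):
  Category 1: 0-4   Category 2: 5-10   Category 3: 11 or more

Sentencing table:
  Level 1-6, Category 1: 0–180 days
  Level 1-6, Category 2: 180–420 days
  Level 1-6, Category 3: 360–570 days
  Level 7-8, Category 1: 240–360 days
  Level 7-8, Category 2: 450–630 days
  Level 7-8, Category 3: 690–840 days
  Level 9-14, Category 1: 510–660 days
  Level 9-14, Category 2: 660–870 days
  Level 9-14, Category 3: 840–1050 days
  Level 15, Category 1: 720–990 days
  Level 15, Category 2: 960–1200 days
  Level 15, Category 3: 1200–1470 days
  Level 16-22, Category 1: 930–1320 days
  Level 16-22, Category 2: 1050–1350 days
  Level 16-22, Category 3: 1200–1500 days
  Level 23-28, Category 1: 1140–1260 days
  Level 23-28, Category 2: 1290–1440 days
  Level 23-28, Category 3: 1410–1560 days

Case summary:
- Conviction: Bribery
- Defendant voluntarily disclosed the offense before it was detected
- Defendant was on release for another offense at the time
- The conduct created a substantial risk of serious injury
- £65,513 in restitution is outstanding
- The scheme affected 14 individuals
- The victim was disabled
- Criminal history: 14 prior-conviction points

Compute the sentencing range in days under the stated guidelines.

Base offense level for bribery: 15.
S1 applies: 15 − 1 = 14.
S2 applies: 14 + 2 = 16.
S3 applies: 16 + 3 = 19.
S4 applies: 19 + 3 = 22.
S5 applies: 22 + 1 = 23.
S6 applies (level before this adjustment is 23 ≥ 8, so +4): 23 + 4 = 27.
Final offense level: 27.
Criminal history: 14 prior points → Category 3 (11+).
Level 27 falls in the 23-28 band.
Grid: Level 23-28 × Category 3 = 1410-1560 days.

1410-1560 days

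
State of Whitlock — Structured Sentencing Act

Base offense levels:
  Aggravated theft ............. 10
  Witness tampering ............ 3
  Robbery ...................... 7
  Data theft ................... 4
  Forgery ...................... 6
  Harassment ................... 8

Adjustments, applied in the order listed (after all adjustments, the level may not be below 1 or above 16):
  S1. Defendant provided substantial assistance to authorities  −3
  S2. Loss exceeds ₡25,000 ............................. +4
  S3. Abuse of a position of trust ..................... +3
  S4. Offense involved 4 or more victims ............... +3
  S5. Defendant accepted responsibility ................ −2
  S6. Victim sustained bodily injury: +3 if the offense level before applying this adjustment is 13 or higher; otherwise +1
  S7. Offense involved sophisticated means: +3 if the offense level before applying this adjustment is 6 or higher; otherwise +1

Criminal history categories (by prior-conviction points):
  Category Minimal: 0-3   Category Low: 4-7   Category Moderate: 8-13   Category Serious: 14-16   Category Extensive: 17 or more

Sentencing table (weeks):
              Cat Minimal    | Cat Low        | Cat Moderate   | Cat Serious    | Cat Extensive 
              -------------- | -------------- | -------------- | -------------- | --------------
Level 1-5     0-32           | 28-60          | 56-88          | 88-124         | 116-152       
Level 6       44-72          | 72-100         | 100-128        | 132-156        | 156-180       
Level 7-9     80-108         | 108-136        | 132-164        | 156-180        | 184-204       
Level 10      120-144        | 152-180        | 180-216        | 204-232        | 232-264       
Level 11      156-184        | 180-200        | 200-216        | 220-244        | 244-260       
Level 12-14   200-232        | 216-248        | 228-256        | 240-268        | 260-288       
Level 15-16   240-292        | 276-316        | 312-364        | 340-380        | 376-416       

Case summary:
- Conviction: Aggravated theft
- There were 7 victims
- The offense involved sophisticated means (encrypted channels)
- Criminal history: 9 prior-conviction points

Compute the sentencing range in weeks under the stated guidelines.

Base offense level for aggravated theft: 10.
S2 does not apply.
S3 does not apply.
S4 applies: 10 + 3 = 13.
S5 does not apply.
S6 does not apply.
S7 applies (level before this adjustment is 13 ≥ 6, so +3): 13 + 3 = 16.
Final offense level: 16.
Criminal history: 9 prior points → Category Moderate (8-13).
Level 16 falls in the 15-16 band.
Grid: Level 15-16 × Category Moderate = 312-364 weeks.

312-364 weeks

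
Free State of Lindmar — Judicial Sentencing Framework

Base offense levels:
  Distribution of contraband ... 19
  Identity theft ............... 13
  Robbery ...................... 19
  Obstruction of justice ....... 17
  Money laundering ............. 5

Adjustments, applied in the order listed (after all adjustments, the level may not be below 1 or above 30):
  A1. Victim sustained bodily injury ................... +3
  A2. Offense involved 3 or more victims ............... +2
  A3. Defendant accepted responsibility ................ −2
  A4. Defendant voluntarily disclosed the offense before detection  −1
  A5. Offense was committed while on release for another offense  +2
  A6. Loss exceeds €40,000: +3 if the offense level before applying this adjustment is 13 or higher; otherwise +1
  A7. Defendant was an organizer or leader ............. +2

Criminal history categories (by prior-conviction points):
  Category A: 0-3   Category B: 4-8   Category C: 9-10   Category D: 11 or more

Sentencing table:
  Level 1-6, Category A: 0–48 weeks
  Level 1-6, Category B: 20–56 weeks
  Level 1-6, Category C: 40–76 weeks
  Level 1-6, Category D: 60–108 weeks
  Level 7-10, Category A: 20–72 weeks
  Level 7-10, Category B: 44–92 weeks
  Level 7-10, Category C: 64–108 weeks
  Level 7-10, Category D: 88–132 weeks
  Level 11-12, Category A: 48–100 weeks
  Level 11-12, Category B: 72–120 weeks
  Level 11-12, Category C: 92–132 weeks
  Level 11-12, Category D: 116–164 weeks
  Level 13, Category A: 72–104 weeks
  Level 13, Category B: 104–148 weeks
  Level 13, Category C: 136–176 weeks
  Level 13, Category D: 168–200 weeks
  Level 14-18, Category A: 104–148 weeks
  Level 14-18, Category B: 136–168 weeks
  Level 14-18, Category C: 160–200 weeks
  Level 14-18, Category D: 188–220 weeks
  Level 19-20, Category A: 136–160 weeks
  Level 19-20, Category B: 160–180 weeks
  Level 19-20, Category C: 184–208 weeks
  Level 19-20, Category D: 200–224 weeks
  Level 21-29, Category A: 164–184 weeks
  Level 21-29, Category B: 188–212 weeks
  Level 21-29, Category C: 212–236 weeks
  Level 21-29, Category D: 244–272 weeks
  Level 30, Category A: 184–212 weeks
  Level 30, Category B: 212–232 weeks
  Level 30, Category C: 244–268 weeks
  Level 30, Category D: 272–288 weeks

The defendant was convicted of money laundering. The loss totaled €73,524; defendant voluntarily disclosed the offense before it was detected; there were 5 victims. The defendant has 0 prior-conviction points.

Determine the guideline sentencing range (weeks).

20-72 weeks

Base offense level for money laundering: 5.
A1 does not apply.
A2 applies: 5 + 2 = 7.
A4 applies: 7 − 1 = 6.
A5 does not apply.
A6 applies (level before this adjustment is 6 < 13, so +1): 6 + 1 = 7.
Final offense level: 7.
Criminal history: 0 prior points → Category A (0-3).
Level 7 falls in the 7-10 band.
Grid: Level 7-10 × Category A = 20-72 weeks.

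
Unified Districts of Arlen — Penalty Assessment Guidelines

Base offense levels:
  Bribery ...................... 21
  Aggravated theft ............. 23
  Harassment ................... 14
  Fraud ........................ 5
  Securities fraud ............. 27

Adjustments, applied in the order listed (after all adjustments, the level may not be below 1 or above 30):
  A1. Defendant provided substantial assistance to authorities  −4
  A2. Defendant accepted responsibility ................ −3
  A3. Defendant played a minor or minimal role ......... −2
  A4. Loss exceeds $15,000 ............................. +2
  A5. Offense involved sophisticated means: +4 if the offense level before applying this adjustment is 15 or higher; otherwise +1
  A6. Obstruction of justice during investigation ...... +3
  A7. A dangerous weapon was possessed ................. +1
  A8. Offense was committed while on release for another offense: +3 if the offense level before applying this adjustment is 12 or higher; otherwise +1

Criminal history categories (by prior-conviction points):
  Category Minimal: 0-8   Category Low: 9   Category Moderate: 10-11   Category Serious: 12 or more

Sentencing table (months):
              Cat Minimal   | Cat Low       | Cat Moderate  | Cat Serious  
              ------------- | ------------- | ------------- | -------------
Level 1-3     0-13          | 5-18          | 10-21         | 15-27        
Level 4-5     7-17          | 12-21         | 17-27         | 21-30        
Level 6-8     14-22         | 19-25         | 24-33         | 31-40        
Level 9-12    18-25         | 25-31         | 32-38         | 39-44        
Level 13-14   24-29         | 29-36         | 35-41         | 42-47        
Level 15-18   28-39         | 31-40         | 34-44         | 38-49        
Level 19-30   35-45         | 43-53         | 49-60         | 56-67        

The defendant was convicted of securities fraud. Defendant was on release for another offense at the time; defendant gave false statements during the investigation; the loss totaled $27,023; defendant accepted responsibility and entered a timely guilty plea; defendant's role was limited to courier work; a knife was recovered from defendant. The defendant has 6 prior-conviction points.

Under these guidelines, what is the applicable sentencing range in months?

35-45 months

Base offense level for securities fraud: 27.
A2 applies: 27 − 3 = 24.
A3 applies: 24 − 2 = 22.
A4 applies: 22 + 2 = 24.
A5 does not apply.
A6 applies: 24 + 3 = 27.
A7 applies: 27 + 1 = 28.
A8 applies (level before this adjustment is 28 ≥ 12, so +3): 28 + 3 = 31.
Level 31 exceeds the maximum of 30; capped at 30.
Final offense level: 30.
Criminal history: 6 prior points → Category Minimal (0-8).
Level 30 falls in the 19-30 band.
Grid: Level 19-30 × Category Minimal = 35-45 months.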